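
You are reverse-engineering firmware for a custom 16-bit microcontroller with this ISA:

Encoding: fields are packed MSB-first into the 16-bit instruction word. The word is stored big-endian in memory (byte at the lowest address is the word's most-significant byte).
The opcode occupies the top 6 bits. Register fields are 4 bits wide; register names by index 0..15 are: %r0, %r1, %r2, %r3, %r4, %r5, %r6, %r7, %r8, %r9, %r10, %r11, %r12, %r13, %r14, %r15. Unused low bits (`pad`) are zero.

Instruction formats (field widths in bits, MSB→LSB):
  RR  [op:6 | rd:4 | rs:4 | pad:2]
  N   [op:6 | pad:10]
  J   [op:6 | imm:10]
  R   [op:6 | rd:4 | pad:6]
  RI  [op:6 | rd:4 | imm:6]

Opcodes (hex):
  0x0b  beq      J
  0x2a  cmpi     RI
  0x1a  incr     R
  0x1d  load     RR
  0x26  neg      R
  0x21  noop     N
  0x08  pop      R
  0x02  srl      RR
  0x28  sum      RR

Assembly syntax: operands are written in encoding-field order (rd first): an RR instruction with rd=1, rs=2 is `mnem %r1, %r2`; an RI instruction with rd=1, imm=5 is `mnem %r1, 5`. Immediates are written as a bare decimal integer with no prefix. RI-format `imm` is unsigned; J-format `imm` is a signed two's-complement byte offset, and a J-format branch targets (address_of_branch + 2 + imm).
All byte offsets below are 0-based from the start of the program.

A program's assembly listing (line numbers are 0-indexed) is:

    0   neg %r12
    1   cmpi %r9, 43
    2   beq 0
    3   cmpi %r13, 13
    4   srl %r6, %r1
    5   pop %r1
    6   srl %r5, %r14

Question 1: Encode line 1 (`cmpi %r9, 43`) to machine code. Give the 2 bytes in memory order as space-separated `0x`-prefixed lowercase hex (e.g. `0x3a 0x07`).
line 1 (cmpi): pack op=0x2a:6|rd=9:4|imm=43:6 = 0xaa6b; big→ aa 6b

0xaa 0x6b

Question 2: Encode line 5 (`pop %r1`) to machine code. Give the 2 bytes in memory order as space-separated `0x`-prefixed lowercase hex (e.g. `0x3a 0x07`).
0x20 0x40

line 5 (pop): pack op=0x8:6|rd=1:4|pad=0:6 = 0x2040; big→ 20 40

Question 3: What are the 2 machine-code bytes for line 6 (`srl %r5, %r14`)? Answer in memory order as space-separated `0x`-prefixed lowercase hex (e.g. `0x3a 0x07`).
L6: srl op=0x2:6|rd=5:4|rs=14:4|pad=0:2 ⇒ 0x0978 ⇒ big 09 78

0x09 0x78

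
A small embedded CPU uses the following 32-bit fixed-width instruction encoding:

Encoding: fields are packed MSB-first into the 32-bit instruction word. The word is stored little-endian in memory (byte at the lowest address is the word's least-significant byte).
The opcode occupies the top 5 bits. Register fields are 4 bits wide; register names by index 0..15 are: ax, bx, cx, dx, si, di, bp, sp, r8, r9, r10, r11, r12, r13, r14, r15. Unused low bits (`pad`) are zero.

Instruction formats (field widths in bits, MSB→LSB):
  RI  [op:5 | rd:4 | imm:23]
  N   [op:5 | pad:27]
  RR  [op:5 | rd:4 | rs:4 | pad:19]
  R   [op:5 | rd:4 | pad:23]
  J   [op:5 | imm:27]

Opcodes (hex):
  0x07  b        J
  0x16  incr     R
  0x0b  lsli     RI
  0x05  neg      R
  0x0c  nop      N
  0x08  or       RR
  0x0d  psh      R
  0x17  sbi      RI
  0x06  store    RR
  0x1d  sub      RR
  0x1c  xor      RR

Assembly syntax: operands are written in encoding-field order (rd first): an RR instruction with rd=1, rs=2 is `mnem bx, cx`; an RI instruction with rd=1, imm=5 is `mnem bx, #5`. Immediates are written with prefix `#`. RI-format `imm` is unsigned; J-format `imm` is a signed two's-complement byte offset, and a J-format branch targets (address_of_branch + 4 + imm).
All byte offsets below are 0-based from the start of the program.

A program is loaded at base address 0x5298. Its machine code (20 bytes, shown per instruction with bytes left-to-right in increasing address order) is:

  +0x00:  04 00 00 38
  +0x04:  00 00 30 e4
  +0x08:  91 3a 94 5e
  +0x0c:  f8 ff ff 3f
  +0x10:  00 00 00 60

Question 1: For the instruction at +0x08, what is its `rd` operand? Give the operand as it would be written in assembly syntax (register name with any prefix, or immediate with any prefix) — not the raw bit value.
+0x08: 91 3a 94 5e ⇒ word 0x5e943a91 (little)
  top 5b → 0xb → lsli [RI]
  rd: (w>>23)&0xf=0xd → r13
  imm: (w>>0)&0x7fffff=0x143a91 → #1325713

r13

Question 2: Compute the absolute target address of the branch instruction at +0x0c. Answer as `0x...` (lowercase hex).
[0c] f8 ff ff 3f → 0x3ffffff8
  top 5b → 0x7 → b [J]
  imm@[26:0]=0x7fffff8 (s27→-8) ⇒ #-8
  target = base 0x5298 + off 0x0c + 4 + imm -8 = 0x52a0

0x52a0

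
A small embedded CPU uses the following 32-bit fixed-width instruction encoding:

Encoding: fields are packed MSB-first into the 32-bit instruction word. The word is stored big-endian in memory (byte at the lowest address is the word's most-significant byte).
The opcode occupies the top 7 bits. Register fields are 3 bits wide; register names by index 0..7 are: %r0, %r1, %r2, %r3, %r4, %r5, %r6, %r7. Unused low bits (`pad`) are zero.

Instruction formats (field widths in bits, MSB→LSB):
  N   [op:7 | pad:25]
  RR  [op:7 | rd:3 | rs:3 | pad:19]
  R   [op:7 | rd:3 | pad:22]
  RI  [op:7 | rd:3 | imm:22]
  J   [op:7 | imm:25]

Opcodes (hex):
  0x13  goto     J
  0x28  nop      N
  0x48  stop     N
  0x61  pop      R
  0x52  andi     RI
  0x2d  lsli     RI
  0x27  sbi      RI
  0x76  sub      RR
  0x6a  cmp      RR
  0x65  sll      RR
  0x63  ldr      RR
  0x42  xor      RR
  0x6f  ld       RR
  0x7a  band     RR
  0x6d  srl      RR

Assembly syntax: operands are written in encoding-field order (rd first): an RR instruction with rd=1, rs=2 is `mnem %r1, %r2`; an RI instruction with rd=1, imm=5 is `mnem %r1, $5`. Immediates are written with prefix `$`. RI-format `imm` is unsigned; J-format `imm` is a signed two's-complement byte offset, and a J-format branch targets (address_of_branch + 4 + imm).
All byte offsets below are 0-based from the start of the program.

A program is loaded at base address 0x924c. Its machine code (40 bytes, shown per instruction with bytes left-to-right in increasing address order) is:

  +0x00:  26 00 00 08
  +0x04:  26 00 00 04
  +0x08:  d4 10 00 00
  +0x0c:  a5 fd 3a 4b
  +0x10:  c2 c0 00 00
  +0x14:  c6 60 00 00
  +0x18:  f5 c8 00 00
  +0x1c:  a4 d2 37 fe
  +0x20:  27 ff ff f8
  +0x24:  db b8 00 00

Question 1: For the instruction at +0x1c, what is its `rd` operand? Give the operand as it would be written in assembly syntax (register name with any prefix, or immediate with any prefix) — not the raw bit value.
%r3

+0x1c: a4 d2 37 fe ⇒ word 0xa4d237fe (big)
  opcode bits[31:25]=0x52: andi/RI
  [24:22] rd=3 = %r3
  [21:0] imm=1193982 = $1193982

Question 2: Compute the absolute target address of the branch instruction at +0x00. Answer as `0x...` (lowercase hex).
@+00  big-endian(26 00 00 08) = 0x26000008
  opcode bits[31:25]=0x13: goto/J
  imm@[24:0]=0x8 ⇒ $8
  target = base 0x924c + off 0x00 + 4 + imm 8 = 0x9258

0x9258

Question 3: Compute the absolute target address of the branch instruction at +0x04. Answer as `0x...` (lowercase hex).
+0x04: 26 00 00 04 ⇒ word 0x26000004 (big)
  op=0x26000004>>25=0x13 ⇒ goto (J)
  imm@[24:0]=0x4 ⇒ $4
  target = base 0x924c + off 0x04 + 4 + imm 4 = 0x9258

0x9258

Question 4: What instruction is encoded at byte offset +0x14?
+0x14: c6 60 00 00 ⇒ word 0xc6600000 (big)
  top 7b → 0x63 → ldr [RR]
  [24:22] rd=1 = %r1
  [21:19] rs=4 = %r4

ldr %r1, %r4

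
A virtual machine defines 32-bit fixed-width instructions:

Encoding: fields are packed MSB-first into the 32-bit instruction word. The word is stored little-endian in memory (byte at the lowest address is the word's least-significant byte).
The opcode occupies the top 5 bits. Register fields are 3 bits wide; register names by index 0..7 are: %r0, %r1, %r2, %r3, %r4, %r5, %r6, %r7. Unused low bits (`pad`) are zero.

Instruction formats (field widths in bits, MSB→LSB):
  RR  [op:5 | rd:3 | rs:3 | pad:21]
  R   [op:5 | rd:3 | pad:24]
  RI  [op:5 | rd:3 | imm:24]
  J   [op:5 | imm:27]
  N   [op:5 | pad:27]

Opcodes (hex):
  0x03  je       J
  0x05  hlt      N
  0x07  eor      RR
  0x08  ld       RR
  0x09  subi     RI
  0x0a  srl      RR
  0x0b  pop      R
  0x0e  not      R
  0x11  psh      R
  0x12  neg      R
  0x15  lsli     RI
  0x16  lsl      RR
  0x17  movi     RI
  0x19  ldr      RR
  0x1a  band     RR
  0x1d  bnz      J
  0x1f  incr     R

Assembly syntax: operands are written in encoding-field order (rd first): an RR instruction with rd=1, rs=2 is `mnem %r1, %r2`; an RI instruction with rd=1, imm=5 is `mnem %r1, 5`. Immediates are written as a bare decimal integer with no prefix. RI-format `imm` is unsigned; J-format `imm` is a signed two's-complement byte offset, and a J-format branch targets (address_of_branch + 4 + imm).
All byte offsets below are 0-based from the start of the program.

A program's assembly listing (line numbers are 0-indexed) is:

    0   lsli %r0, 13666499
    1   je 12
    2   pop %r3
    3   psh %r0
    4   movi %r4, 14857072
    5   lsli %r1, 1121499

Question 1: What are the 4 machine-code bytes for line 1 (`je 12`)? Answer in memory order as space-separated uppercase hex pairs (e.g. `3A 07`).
0C 00 00 18

1. je fields op=0x3:5|imm=12:27 → word 1800000ch → 0c 00 00 18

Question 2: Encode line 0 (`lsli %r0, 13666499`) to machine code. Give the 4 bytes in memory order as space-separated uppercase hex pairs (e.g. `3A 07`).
C3 88 D0 A8

0. lsli fields op=0x15:5|rd=0:3|imm=13666499:24 → word a8d088c3h → c3 88 d0 a8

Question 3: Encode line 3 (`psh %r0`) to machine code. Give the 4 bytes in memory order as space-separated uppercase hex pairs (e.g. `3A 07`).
L3: psh op=0x11:5|rd=0:3|pad=0:24 ⇒ 0x88000000 ⇒ little 00 00 00 88

00 00 00 88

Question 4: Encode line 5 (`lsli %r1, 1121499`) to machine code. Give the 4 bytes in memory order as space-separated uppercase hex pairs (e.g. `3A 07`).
DB 1C 11 A9

line 5 (lsli): pack op=0x15:5|rd=1:3|imm=1121499:24 = 0xa9111cdb; little→ db 1c 11 a9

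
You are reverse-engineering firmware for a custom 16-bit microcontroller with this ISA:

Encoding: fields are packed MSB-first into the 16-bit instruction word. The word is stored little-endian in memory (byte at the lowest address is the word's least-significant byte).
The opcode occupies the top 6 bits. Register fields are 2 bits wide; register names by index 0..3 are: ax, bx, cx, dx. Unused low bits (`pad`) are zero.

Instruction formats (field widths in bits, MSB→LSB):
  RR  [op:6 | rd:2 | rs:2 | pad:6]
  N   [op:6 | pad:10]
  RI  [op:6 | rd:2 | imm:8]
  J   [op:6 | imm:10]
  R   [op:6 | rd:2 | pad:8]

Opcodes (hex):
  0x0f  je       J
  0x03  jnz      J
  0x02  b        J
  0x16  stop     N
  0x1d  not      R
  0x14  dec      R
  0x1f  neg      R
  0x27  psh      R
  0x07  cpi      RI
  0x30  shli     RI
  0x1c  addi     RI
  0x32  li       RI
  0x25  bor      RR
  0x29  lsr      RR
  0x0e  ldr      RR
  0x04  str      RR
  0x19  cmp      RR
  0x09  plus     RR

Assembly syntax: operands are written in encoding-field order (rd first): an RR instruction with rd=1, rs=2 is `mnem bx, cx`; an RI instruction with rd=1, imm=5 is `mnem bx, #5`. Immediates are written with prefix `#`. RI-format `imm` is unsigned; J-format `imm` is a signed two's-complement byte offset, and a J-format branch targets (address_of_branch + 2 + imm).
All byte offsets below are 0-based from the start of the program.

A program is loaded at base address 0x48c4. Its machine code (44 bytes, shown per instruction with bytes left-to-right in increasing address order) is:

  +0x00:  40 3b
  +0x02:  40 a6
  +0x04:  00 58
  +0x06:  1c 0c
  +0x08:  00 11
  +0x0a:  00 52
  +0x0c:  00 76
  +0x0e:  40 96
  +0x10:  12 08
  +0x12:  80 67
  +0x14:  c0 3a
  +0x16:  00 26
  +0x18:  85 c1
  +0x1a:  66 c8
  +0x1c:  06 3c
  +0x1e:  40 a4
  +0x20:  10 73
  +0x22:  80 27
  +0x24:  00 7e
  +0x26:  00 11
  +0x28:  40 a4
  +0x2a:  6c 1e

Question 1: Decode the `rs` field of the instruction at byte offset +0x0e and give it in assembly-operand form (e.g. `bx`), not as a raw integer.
bx

off 0x0e: read 40 96 as little → 0x9640
  op=0x9640>>10=0x25 ⇒ bor (RR)
  rd@[9:8]=0x2 ⇒ cx
  rs@[7:6]=0x1 ⇒ bx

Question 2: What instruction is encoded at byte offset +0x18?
shli bx, #133

off 0x18: read 85 c1 as little → 0xc185
  opcode bits[15:10]=0x30: shli/RI
  rd: (w>>8)&0x3=0x1 → bx
  imm: (w>>0)&0xff=0x85 → #133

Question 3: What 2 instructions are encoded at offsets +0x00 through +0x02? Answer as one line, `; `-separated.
ldr dx, bx; lsr cx, bx

@+00  little-endian(40 3b) = 0x3b40
  opcode bits[15:10]=0xe: ldr/RR
  rd: (w>>8)&0x3=0x3 → dx
  rs: (w>>6)&0x3=0x1 → bx
@+02  little-endian(40 a6) = 0xa640
  opcode bits[15:10]=0x29: lsr/RR
  rd: (w>>8)&0x3=0x2 → cx
  rs: (w>>6)&0x3=0x1 → bx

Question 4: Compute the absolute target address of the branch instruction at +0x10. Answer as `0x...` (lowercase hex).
0x48e8

+0x10: 12 08 ⇒ word 0x0812 (little)
  top 6b → 0x2 → b [J]
  imm: (w>>0)&0x3ff=0x12 → #18
  target = base 0x48c4 + off 0x10 + 2 + imm 18 = 0x48e8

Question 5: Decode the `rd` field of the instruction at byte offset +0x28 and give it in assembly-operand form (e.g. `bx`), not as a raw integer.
[28] 40 a4 → 0xa440
  op=0xa440>>10=0x29 ⇒ lsr (RR)
  rd@[9:8]=0x0 ⇒ ax
  rs@[7:6]=0x1 ⇒ bx

ax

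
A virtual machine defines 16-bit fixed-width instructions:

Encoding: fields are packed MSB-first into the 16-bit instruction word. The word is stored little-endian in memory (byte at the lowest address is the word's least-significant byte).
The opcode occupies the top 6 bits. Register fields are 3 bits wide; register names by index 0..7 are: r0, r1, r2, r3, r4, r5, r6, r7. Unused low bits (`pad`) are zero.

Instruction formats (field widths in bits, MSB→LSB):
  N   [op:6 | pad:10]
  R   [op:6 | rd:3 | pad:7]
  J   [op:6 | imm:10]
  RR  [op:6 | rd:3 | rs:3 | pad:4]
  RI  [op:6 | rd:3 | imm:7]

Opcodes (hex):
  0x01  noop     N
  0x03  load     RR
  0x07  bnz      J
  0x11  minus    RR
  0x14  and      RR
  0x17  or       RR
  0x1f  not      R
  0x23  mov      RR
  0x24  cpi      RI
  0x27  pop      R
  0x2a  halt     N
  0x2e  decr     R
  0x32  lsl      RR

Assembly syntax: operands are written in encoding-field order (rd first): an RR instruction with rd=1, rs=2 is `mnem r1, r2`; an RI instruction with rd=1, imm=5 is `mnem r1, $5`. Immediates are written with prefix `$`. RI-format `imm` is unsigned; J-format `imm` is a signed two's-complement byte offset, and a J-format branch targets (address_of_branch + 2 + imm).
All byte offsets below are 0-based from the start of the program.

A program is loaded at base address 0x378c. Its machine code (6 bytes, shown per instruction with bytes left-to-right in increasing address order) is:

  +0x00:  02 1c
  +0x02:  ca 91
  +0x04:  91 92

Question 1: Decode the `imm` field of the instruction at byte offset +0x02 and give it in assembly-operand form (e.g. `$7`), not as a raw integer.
off 0x02: read ca 91 as little → 0x91ca
  opcode bits[15:10]=0x24: cpi/RI
  rd: (w>>7)&0x7=0x3 → r3
  imm: (w>>0)&0x7f=0x4a → $74

$74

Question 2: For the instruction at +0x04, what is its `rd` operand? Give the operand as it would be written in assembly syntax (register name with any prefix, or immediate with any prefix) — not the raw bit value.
+0x04: 91 92 ⇒ word 0x9291 (little)
  top 6b → 0x24 → cpi [RI]
  rd@[9:7]=0x5 ⇒ r5
  imm@[6:0]=0x11 ⇒ $17

r5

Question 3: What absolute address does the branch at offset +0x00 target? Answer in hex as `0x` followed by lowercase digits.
0x3790

+0x00: 02 1c ⇒ word 0x1c02 (little)
  top 6b → 0x7 → bnz [J]
  imm: (w>>0)&0x3ff=0x2 → $2
  target = base 0x378c + off 0x00 + 2 + imm 2 = 0x3790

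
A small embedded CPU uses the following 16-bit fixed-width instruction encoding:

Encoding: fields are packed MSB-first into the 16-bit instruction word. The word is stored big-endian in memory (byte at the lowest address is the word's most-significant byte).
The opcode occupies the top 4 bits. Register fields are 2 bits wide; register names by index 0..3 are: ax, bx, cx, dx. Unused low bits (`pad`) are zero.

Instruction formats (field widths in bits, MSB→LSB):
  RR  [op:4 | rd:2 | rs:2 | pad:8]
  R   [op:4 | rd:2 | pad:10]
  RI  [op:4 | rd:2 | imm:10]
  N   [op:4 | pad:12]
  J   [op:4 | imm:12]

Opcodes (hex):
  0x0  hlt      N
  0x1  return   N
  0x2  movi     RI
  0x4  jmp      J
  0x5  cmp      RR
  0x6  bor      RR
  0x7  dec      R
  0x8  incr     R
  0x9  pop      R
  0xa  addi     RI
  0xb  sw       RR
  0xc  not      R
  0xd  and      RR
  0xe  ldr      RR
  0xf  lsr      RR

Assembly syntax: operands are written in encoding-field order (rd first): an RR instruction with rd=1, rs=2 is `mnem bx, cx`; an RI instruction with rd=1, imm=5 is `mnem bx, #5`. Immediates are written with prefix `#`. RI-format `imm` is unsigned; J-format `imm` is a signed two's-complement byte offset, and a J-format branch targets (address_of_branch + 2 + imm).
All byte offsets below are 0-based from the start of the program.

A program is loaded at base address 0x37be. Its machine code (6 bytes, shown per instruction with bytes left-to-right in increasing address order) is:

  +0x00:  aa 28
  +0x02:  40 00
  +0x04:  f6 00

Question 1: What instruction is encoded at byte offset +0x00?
addi cx, #552

@+00  big-endian(aa 28) = 0xaa28
  op=0xaa28>>12=0xa ⇒ addi (RI)
  rd: (w>>10)&0x3=0x2 → cx
  imm: (w>>0)&0x3ff=0x228 → #552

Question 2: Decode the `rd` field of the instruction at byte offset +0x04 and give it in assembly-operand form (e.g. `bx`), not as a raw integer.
bx

off 0x04: read f6 00 as big → 0xf600
  opcode bits[15:12]=0xf: lsr/RR
  rd: (w>>10)&0x3=0x1 → bx
  rs: (w>>8)&0x3=0x2 → cx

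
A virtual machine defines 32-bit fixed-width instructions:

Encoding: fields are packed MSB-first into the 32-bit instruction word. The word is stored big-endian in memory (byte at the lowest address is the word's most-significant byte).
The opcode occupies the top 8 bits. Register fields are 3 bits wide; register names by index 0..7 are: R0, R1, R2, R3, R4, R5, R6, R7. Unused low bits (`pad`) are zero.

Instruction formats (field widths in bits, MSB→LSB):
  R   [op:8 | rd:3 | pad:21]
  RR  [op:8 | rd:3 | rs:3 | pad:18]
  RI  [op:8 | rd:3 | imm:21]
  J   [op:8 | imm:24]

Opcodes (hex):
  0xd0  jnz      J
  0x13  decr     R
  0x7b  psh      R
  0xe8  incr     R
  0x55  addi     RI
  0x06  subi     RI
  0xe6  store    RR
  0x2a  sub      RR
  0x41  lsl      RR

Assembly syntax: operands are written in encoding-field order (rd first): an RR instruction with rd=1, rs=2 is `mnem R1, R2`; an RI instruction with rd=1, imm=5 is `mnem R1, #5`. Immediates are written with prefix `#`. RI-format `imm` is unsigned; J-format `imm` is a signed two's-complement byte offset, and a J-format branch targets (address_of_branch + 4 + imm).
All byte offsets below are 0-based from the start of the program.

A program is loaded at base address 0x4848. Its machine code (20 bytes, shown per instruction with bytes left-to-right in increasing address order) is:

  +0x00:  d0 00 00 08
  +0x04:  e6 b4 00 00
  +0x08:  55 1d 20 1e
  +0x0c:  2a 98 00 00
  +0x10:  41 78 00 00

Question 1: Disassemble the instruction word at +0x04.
+0x04: e6 b4 00 00 ⇒ word 0xe6b40000 (big)
  top 8b → 0xe6 → store [RR]
  rd@[23:21]=0x5 ⇒ R5
  rs@[20:18]=0x5 ⇒ R5

store R5, R5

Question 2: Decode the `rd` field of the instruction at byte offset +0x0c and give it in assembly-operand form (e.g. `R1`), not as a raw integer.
@+0c  big-endian(2a 98 00 00) = 0x2a980000
  top 8b → 0x2a → sub [RR]
  [23:21] rd=4 = R4
  [20:18] rs=6 = R6

R4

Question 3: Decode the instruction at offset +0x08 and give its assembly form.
addi R0, #1908766

@+08  big-endian(55 1d 20 1e) = 0x551d201e
  op=0x551d201e>>24=0x55 ⇒ addi (RI)
  rd: (w>>21)&0x7=0x0 → R0
  imm: (w>>0)&0x1fffff=0x1d201e → #1908766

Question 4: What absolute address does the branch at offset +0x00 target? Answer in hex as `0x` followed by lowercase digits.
@+00  big-endian(d0 00 00 08) = 0xd0000008
  op=0xd0000008>>24=0xd0 ⇒ jnz (J)
  imm@[23:0]=0x8 ⇒ #8
  target = base 0x4848 + off 0x00 + 4 + imm 8 = 0x4854

0x4854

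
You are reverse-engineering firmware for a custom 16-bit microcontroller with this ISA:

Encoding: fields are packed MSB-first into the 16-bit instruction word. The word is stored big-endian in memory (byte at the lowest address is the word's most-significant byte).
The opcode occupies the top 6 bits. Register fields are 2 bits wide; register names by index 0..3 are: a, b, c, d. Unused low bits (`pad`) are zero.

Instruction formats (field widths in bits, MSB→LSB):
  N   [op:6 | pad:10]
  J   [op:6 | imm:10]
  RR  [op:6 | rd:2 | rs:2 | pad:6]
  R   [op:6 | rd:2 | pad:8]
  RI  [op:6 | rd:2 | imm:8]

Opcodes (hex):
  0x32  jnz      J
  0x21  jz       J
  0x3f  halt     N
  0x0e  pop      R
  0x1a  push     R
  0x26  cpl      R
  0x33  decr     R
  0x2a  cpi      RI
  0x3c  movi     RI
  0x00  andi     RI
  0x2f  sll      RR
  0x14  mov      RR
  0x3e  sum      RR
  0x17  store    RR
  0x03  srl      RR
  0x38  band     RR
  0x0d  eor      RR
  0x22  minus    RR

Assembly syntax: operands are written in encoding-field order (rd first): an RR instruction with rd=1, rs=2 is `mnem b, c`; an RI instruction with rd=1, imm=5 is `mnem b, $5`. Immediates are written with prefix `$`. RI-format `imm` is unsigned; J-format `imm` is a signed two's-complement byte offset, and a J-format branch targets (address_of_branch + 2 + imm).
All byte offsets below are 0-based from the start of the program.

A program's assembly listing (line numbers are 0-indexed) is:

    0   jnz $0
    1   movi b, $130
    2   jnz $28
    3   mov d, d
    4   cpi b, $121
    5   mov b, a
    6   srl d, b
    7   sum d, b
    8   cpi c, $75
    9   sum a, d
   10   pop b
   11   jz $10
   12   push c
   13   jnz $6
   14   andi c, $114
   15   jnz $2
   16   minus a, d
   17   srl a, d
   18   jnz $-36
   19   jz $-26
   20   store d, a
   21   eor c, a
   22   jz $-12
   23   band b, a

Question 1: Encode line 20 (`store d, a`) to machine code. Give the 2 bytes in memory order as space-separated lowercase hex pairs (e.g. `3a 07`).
5f 00

20. store fields op=0x17:6|rd=3:2|rs=0:2|pad=0:6 → word 5f00h → 5f 00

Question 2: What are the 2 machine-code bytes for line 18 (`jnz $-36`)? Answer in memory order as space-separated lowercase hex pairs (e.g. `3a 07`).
cb dc

line 18 (jnz): pack op=0x32:6|imm=-36:10 = 0xcbdc; big→ cb dc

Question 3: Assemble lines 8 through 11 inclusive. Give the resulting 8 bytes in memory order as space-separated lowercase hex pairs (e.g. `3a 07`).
L8: cpi op=0x2a:6|rd=2:2|imm=75:8 ⇒ 0xaa4b ⇒ big aa 4b
L9: sum op=0x3e:6|rd=0:2|rs=3:2|pad=0:6 ⇒ 0xf8c0 ⇒ big f8 c0
L10: pop op=0xe:6|rd=1:2|pad=0:8 ⇒ 0x3900 ⇒ big 39 00
L11: jz op=0x21:6|imm=10:10 ⇒ 0x840a ⇒ big 84 0a

aa 4b f8 c0 39 00 84 0a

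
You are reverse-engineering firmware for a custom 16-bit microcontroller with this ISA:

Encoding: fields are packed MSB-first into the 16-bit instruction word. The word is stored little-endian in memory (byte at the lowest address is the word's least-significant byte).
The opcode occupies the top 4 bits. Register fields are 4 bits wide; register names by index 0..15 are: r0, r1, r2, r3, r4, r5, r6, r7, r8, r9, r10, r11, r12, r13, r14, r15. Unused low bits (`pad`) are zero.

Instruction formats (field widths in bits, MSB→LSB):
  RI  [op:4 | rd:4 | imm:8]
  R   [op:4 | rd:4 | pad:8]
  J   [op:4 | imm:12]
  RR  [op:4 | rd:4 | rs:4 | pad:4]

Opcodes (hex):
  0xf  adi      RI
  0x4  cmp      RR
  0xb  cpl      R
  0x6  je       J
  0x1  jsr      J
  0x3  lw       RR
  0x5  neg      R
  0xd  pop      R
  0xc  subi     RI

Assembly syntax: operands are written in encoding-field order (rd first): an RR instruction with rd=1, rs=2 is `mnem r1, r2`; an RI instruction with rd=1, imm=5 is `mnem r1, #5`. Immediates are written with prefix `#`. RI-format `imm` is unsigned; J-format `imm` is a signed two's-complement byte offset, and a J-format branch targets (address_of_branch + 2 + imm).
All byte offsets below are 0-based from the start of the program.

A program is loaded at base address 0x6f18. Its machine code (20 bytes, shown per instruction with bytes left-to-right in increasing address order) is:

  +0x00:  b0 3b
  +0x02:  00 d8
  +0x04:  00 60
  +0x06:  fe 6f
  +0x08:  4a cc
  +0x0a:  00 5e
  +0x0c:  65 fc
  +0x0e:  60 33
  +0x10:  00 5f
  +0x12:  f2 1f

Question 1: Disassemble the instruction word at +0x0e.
lw r3, r6

off 0x0e: read 60 33 as little → 0x3360
  op=0x3360>>12=0x3 ⇒ lw (RR)
  [11:8] rd=3 = r3
  [7:4] rs=6 = r6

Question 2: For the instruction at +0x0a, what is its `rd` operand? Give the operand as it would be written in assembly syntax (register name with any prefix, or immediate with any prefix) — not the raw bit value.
r14

[0a] 00 5e → 0x5e00
  opcode bits[15:12]=0x5: neg/R
  [11:8] rd=14 = r14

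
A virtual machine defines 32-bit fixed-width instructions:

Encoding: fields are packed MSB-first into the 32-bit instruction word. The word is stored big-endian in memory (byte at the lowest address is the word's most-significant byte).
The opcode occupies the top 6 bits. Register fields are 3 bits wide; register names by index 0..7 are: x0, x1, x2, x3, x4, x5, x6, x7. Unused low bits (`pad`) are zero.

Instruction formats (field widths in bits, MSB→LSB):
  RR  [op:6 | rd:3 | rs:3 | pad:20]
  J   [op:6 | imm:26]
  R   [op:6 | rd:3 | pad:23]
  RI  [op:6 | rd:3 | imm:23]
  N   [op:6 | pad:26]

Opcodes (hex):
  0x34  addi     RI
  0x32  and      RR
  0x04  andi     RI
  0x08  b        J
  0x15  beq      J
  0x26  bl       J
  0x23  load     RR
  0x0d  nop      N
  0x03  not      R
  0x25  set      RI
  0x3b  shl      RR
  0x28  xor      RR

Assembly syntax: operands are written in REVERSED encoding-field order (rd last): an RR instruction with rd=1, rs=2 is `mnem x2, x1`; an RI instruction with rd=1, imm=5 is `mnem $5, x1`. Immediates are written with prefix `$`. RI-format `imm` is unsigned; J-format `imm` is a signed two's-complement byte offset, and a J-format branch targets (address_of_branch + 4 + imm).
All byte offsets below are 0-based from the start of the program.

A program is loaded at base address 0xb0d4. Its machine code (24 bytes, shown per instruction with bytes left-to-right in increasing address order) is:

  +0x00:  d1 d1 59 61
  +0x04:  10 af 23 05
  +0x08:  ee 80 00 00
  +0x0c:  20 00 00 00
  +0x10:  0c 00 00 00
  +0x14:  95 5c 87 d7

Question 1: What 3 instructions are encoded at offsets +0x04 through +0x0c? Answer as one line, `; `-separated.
andi $3089157, x1; shl x0, x5; b $0

@+04  big-endian(10 af 23 05) = 0x10af2305
  top 6b → 0x4 → andi [RI]
  [25:23] rd=1 = x1
  [22:0] imm=3089157 = $3089157
@+08  big-endian(ee 80 00 00) = 0xee800000
  top 6b → 0x3b → shl [RR]
  [25:23] rd=5 = x5
  [22:20] rs=0 = x0
@+0c  big-endian(20 00 00 00) = 0x20000000
  top 6b → 0x8 → b [J]
  [25:0] imm=0 = $0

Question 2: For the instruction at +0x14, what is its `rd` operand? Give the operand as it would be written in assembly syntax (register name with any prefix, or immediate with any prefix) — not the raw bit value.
+0x14: 95 5c 87 d7 ⇒ word 0x955c87d7 (big)
  op=0x955c87d7>>26=0x25 ⇒ set (RI)
  [25:23] rd=2 = x2
  [22:0] imm=6064087 = $6064087

x2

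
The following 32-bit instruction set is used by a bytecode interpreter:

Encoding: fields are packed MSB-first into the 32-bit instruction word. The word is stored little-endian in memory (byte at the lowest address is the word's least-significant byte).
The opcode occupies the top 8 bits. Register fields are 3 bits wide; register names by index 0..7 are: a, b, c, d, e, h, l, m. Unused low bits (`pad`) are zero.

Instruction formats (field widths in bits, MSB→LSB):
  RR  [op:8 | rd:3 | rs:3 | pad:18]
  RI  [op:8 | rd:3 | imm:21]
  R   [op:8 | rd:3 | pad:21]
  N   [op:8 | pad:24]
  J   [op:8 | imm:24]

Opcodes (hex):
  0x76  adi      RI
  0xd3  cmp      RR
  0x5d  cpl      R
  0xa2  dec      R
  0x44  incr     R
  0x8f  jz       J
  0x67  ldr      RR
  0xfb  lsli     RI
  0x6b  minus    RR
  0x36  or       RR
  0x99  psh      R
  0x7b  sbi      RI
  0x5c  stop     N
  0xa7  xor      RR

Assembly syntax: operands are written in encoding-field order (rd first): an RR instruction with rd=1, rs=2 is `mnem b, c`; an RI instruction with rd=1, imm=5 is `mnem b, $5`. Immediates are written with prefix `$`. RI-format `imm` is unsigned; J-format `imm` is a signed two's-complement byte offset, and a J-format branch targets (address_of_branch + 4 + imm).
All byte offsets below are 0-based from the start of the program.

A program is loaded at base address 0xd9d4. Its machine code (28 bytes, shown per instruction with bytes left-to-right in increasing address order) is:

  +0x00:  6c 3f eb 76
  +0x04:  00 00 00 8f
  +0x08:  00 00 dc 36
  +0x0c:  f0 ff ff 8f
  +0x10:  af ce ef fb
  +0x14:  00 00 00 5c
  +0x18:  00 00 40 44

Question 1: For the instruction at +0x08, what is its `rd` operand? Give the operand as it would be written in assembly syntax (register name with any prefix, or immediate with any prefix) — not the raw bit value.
off 0x08: read 00 00 dc 36 as little → 0x36dc0000
  top 8b → 0x36 → or [RR]
  [23:21] rd=6 = l
  [20:18] rs=7 = m

l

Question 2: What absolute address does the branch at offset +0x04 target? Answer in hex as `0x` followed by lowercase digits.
0xd9dc

@+04  little-endian(00 00 00 8f) = 0x8f000000
  op=0x8f000000>>24=0x8f ⇒ jz (J)
  imm@[23:0]=0x0 ⇒ $0
  target = base 0xd9d4 + off 0x04 + 4 + imm 0 = 0xd9dc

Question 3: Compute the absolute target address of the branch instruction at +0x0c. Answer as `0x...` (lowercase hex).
[0c] f0 ff ff 8f → 0x8ffffff0
  op=0x8ffffff0>>24=0x8f ⇒ jz (J)
  [23:0] imm=16777200 (s24→-16) = $-16
  target = base 0xd9d4 + off 0x0c + 4 + imm -16 = 0xd9d4

0xd9d4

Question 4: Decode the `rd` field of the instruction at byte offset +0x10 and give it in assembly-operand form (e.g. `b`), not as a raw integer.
m

off 0x10: read af ce ef fb as little → 0xfbefceaf
  op=0xfbefceaf>>24=0xfb ⇒ lsli (RI)
  rd: (w>>21)&0x7=0x7 → m
  imm: (w>>0)&0x1fffff=0xfceaf → $1035951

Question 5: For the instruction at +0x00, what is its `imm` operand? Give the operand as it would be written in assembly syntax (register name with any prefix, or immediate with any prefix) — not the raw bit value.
off 0x00: read 6c 3f eb 76 as little → 0x76eb3f6c
  top 8b → 0x76 → adi [RI]
  [23:21] rd=7 = m
  [20:0] imm=737132 = $737132

$737132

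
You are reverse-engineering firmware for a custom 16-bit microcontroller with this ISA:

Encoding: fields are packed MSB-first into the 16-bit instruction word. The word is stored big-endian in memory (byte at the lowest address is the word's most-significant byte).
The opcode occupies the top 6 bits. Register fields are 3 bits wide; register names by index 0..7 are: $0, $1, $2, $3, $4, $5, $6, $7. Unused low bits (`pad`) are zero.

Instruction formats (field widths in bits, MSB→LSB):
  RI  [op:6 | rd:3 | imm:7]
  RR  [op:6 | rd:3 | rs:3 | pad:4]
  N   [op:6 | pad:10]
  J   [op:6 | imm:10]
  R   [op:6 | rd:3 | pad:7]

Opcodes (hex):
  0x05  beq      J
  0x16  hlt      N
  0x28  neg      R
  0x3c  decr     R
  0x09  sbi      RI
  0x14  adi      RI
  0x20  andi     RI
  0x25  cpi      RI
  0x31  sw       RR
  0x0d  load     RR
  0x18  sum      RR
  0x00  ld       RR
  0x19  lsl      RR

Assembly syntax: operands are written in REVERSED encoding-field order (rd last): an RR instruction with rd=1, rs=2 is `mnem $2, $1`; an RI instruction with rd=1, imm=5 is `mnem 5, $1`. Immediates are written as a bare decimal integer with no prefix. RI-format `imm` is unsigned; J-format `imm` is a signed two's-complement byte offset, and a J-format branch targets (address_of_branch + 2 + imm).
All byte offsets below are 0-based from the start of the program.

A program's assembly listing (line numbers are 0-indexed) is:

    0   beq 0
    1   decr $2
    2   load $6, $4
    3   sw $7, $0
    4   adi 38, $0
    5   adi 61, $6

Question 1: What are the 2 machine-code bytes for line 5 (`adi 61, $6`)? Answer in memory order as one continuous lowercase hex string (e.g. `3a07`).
line 5 (adi): pack op=0x14:6|rd=6:3|imm=61:7 = 0x533d; big→ 53 3d

533d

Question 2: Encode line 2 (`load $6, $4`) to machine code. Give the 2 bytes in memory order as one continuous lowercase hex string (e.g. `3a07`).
L2: load op=0xd:6|rd=4:3|rs=6:3|pad=0:4 ⇒ 0x3660 ⇒ big 36 60

3660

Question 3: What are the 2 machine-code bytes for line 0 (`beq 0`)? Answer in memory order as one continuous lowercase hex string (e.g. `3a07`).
1400

L0: beq op=0x5:6|imm=0:10 ⇒ 0x1400 ⇒ big 14 00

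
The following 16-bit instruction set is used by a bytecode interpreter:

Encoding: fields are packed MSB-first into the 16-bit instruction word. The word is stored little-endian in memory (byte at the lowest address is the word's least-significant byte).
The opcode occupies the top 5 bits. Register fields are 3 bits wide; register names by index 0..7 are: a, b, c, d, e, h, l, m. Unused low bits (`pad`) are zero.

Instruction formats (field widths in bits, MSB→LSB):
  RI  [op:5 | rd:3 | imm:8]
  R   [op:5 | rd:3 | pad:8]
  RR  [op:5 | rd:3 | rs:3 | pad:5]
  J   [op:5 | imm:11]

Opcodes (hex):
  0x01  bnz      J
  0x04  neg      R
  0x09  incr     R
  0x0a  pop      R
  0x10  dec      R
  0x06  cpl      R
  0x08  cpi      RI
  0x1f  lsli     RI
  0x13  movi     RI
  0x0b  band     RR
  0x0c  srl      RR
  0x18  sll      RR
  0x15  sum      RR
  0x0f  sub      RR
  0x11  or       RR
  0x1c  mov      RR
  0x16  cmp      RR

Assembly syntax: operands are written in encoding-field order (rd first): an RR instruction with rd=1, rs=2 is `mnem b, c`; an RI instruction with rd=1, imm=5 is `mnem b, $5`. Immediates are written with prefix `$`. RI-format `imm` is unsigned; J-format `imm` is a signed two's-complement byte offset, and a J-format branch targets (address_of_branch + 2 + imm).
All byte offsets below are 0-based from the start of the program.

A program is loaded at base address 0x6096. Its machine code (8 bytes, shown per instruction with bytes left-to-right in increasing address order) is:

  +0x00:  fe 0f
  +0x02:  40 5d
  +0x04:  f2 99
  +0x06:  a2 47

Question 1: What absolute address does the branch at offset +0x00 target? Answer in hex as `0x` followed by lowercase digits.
0x6096

@+00  little-endian(fe 0f) = 0x0ffe
  opcode bits[15:11]=0x1: bnz/J
  imm: (w>>0)&0x7ff=0x7fe (s11→-2) → $-2
  target = base 0x6096 + off 0x00 + 2 + imm -2 = 0x6096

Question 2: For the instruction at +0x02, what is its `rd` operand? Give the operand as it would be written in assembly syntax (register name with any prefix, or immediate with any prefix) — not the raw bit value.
[02] 40 5d → 0x5d40
  op=0x5d40>>11=0xb ⇒ band (RR)
  rd: (w>>8)&0x7=0x5 → h
  rs: (w>>5)&0x7=0x2 → c

h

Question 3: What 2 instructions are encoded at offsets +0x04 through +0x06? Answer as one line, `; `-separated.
[04] f2 99 → 0x99f2
  top 5b → 0x13 → movi [RI]
  rd@[10:8]=0x1 ⇒ b
  imm@[7:0]=0xf2 ⇒ $242
[06] a2 47 → 0x47a2
  top 5b → 0x8 → cpi [RI]
  rd@[10:8]=0x7 ⇒ m
  imm@[7:0]=0xa2 ⇒ $162

movi b, $242; cpi m, $162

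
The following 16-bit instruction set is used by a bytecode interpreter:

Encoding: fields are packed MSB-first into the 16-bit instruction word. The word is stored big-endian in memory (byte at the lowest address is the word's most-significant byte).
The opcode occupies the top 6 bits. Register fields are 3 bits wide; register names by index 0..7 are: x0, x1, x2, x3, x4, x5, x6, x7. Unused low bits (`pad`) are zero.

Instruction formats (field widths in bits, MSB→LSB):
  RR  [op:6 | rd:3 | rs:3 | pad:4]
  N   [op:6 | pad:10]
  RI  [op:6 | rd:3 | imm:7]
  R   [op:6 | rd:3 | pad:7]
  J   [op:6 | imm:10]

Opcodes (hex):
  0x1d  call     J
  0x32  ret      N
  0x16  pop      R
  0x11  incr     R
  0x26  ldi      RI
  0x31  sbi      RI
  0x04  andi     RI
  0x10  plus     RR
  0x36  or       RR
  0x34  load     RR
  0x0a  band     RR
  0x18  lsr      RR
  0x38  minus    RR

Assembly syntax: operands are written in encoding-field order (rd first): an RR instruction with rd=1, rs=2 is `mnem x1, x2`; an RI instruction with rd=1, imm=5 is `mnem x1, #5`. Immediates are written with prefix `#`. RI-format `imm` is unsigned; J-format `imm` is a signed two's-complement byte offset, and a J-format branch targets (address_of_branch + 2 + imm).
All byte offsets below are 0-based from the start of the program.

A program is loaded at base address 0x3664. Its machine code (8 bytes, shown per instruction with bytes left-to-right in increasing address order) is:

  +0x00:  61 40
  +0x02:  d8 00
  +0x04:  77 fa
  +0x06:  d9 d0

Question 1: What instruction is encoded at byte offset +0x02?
or x0, x0

@+02  big-endian(d8 00) = 0xd800
  op=0xd800>>10=0x36 ⇒ or (RR)
  rd: (w>>7)&0x7=0x0 → x0
  rs: (w>>4)&0x7=0x0 → x0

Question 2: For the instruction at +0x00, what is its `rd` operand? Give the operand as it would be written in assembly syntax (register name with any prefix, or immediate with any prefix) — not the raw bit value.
off 0x00: read 61 40 as big → 0x6140
  op=0x6140>>10=0x18 ⇒ lsr (RR)
  rd@[9:7]=0x2 ⇒ x2
  rs@[6:4]=0x4 ⇒ x4

x2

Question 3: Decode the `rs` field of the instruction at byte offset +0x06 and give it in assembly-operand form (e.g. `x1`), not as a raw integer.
[06] d9 d0 → 0xd9d0
  opcode bits[15:10]=0x36: or/RR
  rd@[9:7]=0x3 ⇒ x3
  rs@[6:4]=0x5 ⇒ x5

x5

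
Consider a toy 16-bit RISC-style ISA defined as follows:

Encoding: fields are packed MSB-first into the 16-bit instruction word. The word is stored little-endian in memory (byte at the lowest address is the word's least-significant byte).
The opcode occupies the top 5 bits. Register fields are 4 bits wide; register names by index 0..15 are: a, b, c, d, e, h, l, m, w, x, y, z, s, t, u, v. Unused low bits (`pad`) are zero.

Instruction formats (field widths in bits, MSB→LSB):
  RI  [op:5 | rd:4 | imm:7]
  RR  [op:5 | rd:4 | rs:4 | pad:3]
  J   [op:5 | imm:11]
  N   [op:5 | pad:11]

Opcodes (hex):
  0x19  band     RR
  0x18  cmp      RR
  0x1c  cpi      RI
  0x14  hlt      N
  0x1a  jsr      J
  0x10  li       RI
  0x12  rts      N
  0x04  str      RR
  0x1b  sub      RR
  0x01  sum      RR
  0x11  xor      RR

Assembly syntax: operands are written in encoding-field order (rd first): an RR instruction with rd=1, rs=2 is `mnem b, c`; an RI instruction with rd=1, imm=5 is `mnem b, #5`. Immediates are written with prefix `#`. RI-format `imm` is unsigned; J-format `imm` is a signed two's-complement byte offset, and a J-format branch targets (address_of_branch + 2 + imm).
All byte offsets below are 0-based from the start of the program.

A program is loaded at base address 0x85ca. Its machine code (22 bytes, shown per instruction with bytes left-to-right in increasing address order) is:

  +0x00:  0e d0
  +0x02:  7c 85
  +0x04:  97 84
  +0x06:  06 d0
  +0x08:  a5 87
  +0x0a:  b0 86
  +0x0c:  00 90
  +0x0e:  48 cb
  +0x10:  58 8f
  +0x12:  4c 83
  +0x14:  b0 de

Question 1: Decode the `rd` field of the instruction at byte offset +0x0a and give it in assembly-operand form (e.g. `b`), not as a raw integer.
t

[0a] b0 86 → 0x86b0
  opcode bits[15:11]=0x10: li/RI
  rd: (w>>7)&0xf=0xd → t
  imm: (w>>0)&0x7f=0x30 → #48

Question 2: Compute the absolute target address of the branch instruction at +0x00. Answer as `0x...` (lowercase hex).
0x85da

off 0x00: read 0e d0 as little → 0xd00e
  op=0xd00e>>11=0x1a ⇒ jsr (J)
  [10:0] imm=14 = #14
  target = base 0x85ca + off 0x00 + 2 + imm 14 = 0x85da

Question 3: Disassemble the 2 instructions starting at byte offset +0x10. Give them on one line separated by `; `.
xor u, z; li l, #76

off 0x10: read 58 8f as little → 0x8f58
  top 5b → 0x11 → xor [RR]
  rd: (w>>7)&0xf=0xe → u
  rs: (w>>3)&0xf=0xb → z
off 0x12: read 4c 83 as little → 0x834c
  top 5b → 0x10 → li [RI]
  rd: (w>>7)&0xf=0x6 → l
  imm: (w>>0)&0x7f=0x4c → #76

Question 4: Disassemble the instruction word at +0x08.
@+08  little-endian(a5 87) = 0x87a5
  opcode bits[15:11]=0x10: li/RI
  rd@[10:7]=0xf ⇒ v
  imm@[6:0]=0x25 ⇒ #37

li v, #37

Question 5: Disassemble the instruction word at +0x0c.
[0c] 00 90 → 0x9000
  op=0x9000>>11=0x12 ⇒ rts (N)

rts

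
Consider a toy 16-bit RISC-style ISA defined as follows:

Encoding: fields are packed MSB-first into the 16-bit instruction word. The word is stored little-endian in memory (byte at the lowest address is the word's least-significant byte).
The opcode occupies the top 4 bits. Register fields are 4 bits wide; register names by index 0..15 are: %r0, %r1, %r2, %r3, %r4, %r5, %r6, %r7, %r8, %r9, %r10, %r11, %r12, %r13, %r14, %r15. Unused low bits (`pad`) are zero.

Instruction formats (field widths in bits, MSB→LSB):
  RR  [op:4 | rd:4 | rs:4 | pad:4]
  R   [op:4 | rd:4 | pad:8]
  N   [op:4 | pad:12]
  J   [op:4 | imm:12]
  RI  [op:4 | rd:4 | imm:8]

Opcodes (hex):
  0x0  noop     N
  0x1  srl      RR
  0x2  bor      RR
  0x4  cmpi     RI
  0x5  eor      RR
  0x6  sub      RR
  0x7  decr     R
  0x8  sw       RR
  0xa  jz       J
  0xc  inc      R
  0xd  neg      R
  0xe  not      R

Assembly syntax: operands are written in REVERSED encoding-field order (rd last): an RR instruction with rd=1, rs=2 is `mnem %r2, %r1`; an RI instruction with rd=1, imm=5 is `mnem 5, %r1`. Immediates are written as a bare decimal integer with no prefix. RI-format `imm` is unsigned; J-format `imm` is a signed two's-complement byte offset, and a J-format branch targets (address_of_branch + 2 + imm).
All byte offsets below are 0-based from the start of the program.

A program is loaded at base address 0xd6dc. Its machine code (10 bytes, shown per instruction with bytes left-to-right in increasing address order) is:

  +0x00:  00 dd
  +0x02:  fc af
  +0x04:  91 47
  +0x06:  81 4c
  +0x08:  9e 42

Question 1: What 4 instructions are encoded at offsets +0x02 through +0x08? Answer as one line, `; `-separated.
jz -4; cmpi 145, %r7; cmpi 129, %r12; cmpi 158, %r2

+0x02: fc af ⇒ word 0xaffc (little)
  top 4b → 0xa → jz [J]
  imm@[11:0]=0xffc (s12→-4) ⇒ -4
+0x04: 91 47 ⇒ word 0x4791 (little)
  top 4b → 0x4 → cmpi [RI]
  rd@[11:8]=0x7 ⇒ %r7
  imm@[7:0]=0x91 ⇒ 145
+0x06: 81 4c ⇒ word 0x4c81 (little)
  top 4b → 0x4 → cmpi [RI]
  rd@[11:8]=0xc ⇒ %r12
  imm@[7:0]=0x81 ⇒ 129
+0x08: 9e 42 ⇒ word 0x429e (little)
  top 4b → 0x4 → cmpi [RI]
  rd@[11:8]=0x2 ⇒ %r2
  imm@[7:0]=0x9e ⇒ 158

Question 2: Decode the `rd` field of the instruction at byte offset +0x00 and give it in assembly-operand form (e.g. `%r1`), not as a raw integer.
[00] 00 dd → 0xdd00
  op=0xdd00>>12=0xd ⇒ neg (R)
  rd@[11:8]=0xd ⇒ %r13

%r13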